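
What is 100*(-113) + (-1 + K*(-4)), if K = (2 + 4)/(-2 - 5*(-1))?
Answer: -11309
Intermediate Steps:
K = 2 (K = 6/(-2 + 5) = 6/3 = 6*(⅓) = 2)
100*(-113) + (-1 + K*(-4)) = 100*(-113) + (-1 + 2*(-4)) = -11300 + (-1 - 8) = -11300 - 9 = -11309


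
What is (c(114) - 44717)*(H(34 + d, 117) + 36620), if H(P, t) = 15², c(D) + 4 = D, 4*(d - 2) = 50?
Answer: -1643544915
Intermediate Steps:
d = 29/2 (d = 2 + (¼)*50 = 2 + 25/2 = 29/2 ≈ 14.500)
c(D) = -4 + D
H(P, t) = 225
(c(114) - 44717)*(H(34 + d, 117) + 36620) = ((-4 + 114) - 44717)*(225 + 36620) = (110 - 44717)*36845 = -44607*36845 = -1643544915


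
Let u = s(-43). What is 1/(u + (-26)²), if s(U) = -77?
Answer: 1/599 ≈ 0.0016694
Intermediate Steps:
u = -77
1/(u + (-26)²) = 1/(-77 + (-26)²) = 1/(-77 + 676) = 1/599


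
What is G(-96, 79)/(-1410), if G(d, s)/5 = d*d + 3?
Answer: -3073/94 ≈ -32.691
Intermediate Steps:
G(d, s) = 15 + 5*d² (G(d, s) = 5*(d*d + 3) = 5*(d² + 3) = 5*(3 + d²) = 15 + 5*d²)
G(-96, 79)/(-1410) = (15 + 5*(-96)²)/(-1410) = (15 + 5*9216)*(-1/1410) = (15 + 46080)*(-1/1410) = 46095*(-1/1410) = -3073/94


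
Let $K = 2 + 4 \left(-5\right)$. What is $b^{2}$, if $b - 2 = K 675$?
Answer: $147573904$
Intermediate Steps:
$K = -18$ ($K = 2 - 20 = -18$)
$b = -12148$ ($b = 2 - 12150 = -12148$)
$b^{2} = \left(-12148\right)^{2} = 147573904$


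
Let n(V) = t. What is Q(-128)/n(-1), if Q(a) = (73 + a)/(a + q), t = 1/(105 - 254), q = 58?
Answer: -1639/14 ≈ -117.07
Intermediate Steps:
t = -1/149 (t = 1/(-149) = -1/149 ≈ -0.0067114)
n(V) = -1/149
Q(a) = (73 + a)/(58 + a) (Q(a) = (73 + a)/(a + 58) = (73 + a)/(58 + a))
Q(-128)/n(-1) = ((73 - 128)/(58 - 128))/(-1/149) = (-55/(-70))*(-149) = -1/70*(-55)*(-149) = (11/14)*(-149) = -1639/14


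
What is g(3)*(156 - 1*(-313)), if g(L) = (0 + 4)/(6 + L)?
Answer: 1876/9 ≈ 208.44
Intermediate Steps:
g(L) = 4/(6 + L)
g(3)*(156 - 1*(-313)) = (4/(6 + 3))*(156 - 1*(-313)) = (4/9)*(156 + 313) = (4*(⅑))*469 = (4/9)*469 = 1876/9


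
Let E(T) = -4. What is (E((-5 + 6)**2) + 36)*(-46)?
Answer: -1472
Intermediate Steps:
(E((-5 + 6)**2) + 36)*(-46) = (-4 + 36)*(-46) = 32*(-46) = -1472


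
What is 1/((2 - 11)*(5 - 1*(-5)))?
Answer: -1/90 ≈ -0.011111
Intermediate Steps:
1/((2 - 11)*(5 - 1*(-5))) = 1/(-9*(5 + 5)) = 1/(-9*10) = 1/(-90) = -1/90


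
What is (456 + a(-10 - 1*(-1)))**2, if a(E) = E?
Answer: 199809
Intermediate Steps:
(456 + a(-10 - 1*(-1)))**2 = (456 + (-10 - 1*(-1)))**2 = (456 + (-10 + 1))**2 = (456 - 9)**2 = 447**2 = 199809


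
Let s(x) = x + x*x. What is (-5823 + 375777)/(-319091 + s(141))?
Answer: -369954/299069 ≈ -1.2370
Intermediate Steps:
s(x) = x + x²
(-5823 + 375777)/(-319091 + s(141)) = (-5823 + 375777)/(-319091 + 141*(1 + 141)) = 369954/(-319091 + 141*142) = 369954/(-319091 + 20022) = 369954/(-299069) = 369954*(-1/299069) = -369954/299069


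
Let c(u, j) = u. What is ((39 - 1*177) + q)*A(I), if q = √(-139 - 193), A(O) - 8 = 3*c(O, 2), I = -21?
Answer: 7590 - 110*I*√83 ≈ 7590.0 - 1002.1*I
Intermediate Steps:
A(O) = 8 + 3*O
q = 2*I*√83 (q = √(-332) = 2*I*√83 ≈ 18.221*I)
((39 - 1*177) + q)*A(I) = ((39 - 1*177) + 2*I*√83)*(8 + 3*(-21)) = ((39 - 177) + 2*I*√83)*(8 - 63) = (-138 + 2*I*√83)*(-55) = 7590 - 110*I*√83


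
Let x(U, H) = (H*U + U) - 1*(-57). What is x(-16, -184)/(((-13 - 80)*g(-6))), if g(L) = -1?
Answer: 995/31 ≈ 32.097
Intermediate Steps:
x(U, H) = 57 + U + H*U (x(U, H) = (U + H*U) + 57 = 57 + U + H*U)
x(-16, -184)/(((-13 - 80)*g(-6))) = (57 - 16 - 184*(-16))/(((-13 - 80)*(-1))) = (57 - 16 + 2944)/((-93*(-1))) = 2985/93 = 2985*(1/93) = 995/31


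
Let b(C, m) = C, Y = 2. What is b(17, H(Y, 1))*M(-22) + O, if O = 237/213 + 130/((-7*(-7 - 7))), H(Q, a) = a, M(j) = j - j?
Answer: 8486/3479 ≈ 2.4392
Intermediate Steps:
M(j) = 0
O = 8486/3479 (O = 237*(1/213) + 130/((-7*(-14))) = 79/71 + 130/98 = 79/71 + 130*(1/98) = 79/71 + 65/49 = 8486/3479 ≈ 2.4392)
b(17, H(Y, 1))*M(-22) + O = 17*0 + 8486/3479 = 0 + 8486/3479 = 8486/3479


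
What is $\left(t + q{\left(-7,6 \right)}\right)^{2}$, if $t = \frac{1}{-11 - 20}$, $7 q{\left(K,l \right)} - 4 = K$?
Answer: $\frac{10000}{47089} \approx 0.21236$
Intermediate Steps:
$q{\left(K,l \right)} = \frac{4}{7} + \frac{K}{7}$
$t = - \frac{1}{31}$ ($t = \frac{1}{-31} = - \frac{1}{31} \approx -0.032258$)
$\left(t + q{\left(-7,6 \right)}\right)^{2} = \left(- \frac{1}{31} + \left(\frac{4}{7} + \frac{1}{7} \left(-7\right)\right)\right)^{2} = \left(- \frac{1}{31} + \left(\frac{4}{7} - 1\right)\right)^{2} = \left(- \frac{1}{31} - \frac{3}{7}\right)^{2} = \left(- \frac{100}{217}\right)^{2} = \frac{10000}{47089}$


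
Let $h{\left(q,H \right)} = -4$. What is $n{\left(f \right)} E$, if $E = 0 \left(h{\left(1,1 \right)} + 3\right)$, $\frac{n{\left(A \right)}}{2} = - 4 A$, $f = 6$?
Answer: $0$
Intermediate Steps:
$n{\left(A \right)} = - 8 A$ ($n{\left(A \right)} = 2 \left(- 4 A\right) = - 8 A$)
$E = 0$ ($E = 0 \left(-4 + 3\right) = 0 \left(-1\right) = 0$)
$n{\left(f \right)} E = \left(-8\right) 6 \cdot 0 = \left(-48\right) 0 = 0$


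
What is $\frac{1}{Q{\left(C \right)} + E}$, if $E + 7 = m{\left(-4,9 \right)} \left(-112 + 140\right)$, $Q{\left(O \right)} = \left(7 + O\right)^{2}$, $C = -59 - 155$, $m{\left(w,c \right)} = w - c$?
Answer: $\frac{1}{42478} \approx 2.3542 \cdot 10^{-5}$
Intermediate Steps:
$C = -214$
$E = -371$ ($E = -7 + \left(-4 - 9\right) \left(-112 + 140\right) = -7 + \left(-4 - 9\right) 28 = -7 - 364 = -371$)
$\frac{1}{Q{\left(C \right)} + E} = \frac{1}{\left(7 - 214\right)^{2} - 371} = \frac{1}{\left(-207\right)^{2} - 371} = \frac{1}{42849 - 371} = \frac{1}{42478}$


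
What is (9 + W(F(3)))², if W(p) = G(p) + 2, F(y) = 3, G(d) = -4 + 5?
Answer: 144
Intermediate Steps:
G(d) = 1
W(p) = 3 (W(p) = 1 + 2 = 3)
(9 + W(F(3)))² = (9 + 3)² = 12² = 144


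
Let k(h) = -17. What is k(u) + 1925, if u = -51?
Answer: 1908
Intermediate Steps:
k(u) + 1925 = -17 + 1925 = 1908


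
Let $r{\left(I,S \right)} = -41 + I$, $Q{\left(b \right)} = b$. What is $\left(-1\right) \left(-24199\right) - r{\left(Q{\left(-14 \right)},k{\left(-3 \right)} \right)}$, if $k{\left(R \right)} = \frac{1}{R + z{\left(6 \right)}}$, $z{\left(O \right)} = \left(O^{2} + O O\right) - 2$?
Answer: $24254$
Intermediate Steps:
$z{\left(O \right)} = -2 + 2 O^{2}$ ($z{\left(O \right)} = \left(O^{2} + O^{2}\right) - 2 = 2 O^{2} - 2 = -2 + 2 O^{2}$)
$k{\left(R \right)} = \frac{1}{70 + R}$ ($k{\left(R \right)} = \frac{1}{R - \left(2 - 2 \cdot 6^{2}\right)} = \frac{1}{R + \left(-2 + 2 \cdot 36\right)} = \frac{1}{R + \left(-2 + 72\right)} = \frac{1}{R + 70} = \frac{1}{70 + R}$)
$\left(-1\right) \left(-24199\right) - r{\left(Q{\left(-14 \right)},k{\left(-3 \right)} \right)} = \left(-1\right) \left(-24199\right) - \left(-41 - 14\right) = 24199 - -55 = 24199 + 55 = 24254$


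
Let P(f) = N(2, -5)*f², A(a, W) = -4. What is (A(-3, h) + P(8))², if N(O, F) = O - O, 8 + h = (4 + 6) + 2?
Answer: 16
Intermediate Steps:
h = 4 (h = -8 + ((4 + 6) + 2) = -8 + (10 + 2) = -8 + 12 = 4)
N(O, F) = 0
P(f) = 0 (P(f) = 0*f² = 0)
(A(-3, h) + P(8))² = (-4 + 0)² = (-4)² = 16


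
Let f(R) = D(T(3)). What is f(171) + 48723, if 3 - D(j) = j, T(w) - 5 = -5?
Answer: 48726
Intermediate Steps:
T(w) = 0 (T(w) = 5 - 5 = 0)
D(j) = 3 - j
f(R) = 3 (f(R) = 3 - 1*0 = 3 + 0 = 3)
f(171) + 48723 = 3 + 48723 = 48726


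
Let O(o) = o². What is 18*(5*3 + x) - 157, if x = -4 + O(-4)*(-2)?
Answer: -535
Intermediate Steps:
x = -36 (x = -4 + (-4)²*(-2) = -4 + 16*(-2) = -4 - 32 = -36)
18*(5*3 + x) - 157 = 18*(5*3 - 36) - 157 = 18*(15 - 36) - 157 = 18*(-21) - 157 = -378 - 157 = -535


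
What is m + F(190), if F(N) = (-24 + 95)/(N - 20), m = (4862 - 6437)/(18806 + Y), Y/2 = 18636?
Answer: 928447/2383315 ≈ 0.38956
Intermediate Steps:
Y = 37272 (Y = 2*18636 = 37272)
m = -1575/56078 (m = (4862 - 6437)/(18806 + 37272) = -1575/56078 ≈ -0.028086)
F(N) = 71/(-20 + N)
m + F(190) = -1575/56078 + 71/(-20 + 190) = -1575/56078 + 71/170 = 928447/2383315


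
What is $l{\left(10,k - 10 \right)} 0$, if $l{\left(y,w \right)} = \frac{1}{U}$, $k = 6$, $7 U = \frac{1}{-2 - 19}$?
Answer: $0$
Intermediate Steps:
$U = - \frac{1}{147}$ ($U = \frac{1}{7 \left(-2 - 19\right)} = \frac{1}{7 \left(-21\right)} = \frac{1}{7} \left(- \frac{1}{21}\right) = - \frac{1}{147} \approx -0.0068027$)
$l{\left(y,w \right)} = -147$ ($l{\left(y,w \right)} = \frac{1}{- \frac{1}{147}} = -147$)
$l{\left(10,k - 10 \right)} 0 = \left(-147\right) 0 = 0$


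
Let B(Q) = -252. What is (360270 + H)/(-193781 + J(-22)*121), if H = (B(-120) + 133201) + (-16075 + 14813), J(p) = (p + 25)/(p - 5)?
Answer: -4427613/1744150 ≈ -2.5386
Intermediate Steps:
J(p) = (25 + p)/(-5 + p)
H = 131687 (H = (-252 + 133201) + (-16075 + 14813) = 132949 - 1262 = 131687)
(360270 + H)/(-193781 + J(-22)*121) = (360270 + 131687)/(-193781 + ((25 - 22)/(-5 - 22))*121) = 491957/(-193781 + (3/(-27))*121) = 491957/(-193781 - 1/27*3*121) = 491957/(-193781 - 1/9*121) = 491957/(-193781 - 121/9) = 491957/(-1744150/9) = 491957*(-9/1744150) = -4427613/1744150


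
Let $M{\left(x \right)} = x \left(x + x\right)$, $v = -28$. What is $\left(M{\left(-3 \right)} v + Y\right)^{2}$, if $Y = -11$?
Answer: $265225$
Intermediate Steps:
$M{\left(x \right)} = 2 x^{2}$ ($M{\left(x \right)} = x 2 x = 2 x^{2}$)
$\left(M{\left(-3 \right)} v + Y\right)^{2} = \left(2 \left(-3\right)^{2} \left(-28\right) - 11\right)^{2} = \left(2 \cdot 9 \left(-28\right) - 11\right)^{2} = \left(18 \left(-28\right) - 11\right)^{2} = \left(-504 - 11\right)^{2} = \left(-515\right)^{2} = 265225$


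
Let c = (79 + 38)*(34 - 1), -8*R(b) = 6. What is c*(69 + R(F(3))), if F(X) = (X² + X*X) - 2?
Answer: 1054053/4 ≈ 2.6351e+5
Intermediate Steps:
F(X) = -2 + 2*X² (F(X) = (X² + X²) - 2 = 2*X² - 2 = -2 + 2*X²)
R(b) = -¾ (R(b) = -⅛*6 = -¾)
c = 3861 (c = 117*33 = 3861)
c*(69 + R(F(3))) = 3861*(69 - ¾) = 3861*(273/4) = 1054053/4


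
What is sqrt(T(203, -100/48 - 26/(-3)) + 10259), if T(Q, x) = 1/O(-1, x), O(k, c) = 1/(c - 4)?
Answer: sqrt(369417)/6 ≈ 101.30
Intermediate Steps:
O(k, c) = 1/(-4 + c)
T(Q, x) = -4 + x (T(Q, x) = 1/(1/(-4 + x)) = -4 + x)
sqrt(T(203, -100/48 - 26/(-3)) + 10259) = sqrt((-4 + (-100/48 - 26/(-3))) + 10259) = sqrt((-4 + (-100*1/48 - 26*(-1/3))) + 10259) = sqrt((-4 + (-25/12 + 26/3)) + 10259) = sqrt((-4 + 79/12) + 10259) = sqrt(31/12 + 10259) = sqrt(123139/12) = sqrt(369417)/6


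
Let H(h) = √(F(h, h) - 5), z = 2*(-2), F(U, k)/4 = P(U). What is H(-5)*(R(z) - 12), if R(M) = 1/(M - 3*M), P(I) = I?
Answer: -475*I/8 ≈ -59.375*I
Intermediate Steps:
F(U, k) = 4*U
z = -4
R(M) = -1/(2*M) (R(M) = 1/(-2*M) = -1/(2*M))
H(h) = √(-5 + 4*h) (H(h) = √(4*h - 5) = √(-5 + 4*h))
H(-5)*(R(z) - 12) = √(-5 + 4*(-5))*(-½/(-4) - 12) = √(-5 - 20)*(-½*(-¼) - 12) = √(-25)*(⅛ - 12) = (5*I)*(-95/8) = -475*I/8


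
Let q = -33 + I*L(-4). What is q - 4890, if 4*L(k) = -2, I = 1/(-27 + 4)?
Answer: -226457/46 ≈ -4923.0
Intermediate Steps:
I = -1/23 (I = 1/(-23) = -1/23 ≈ -0.043478)
L(k) = -½ (L(k) = (¼)*(-2) = -½)
q = -1517/46 (q = -33 - 1/23*(-½) = -33 + 1/46 = -1517/46 ≈ -32.978)
q - 4890 = -1517/46 - 4890 = -226457/46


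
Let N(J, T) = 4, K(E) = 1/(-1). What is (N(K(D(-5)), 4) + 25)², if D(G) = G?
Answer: 841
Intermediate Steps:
K(E) = -1
(N(K(D(-5)), 4) + 25)² = (4 + 25)² = 29² = 841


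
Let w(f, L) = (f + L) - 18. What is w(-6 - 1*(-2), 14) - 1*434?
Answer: -442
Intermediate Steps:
w(f, L) = -18 + L + f (w(f, L) = (L + f) - 18 = -18 + L + f)
w(-6 - 1*(-2), 14) - 1*434 = (-18 + 14 + (-6 - 1*(-2))) - 1*434 = (-18 + 14 + (-6 + 2)) - 434 = (-18 + 14 - 4) - 434 = -8 - 434 = -442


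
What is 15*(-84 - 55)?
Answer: -2085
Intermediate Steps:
15*(-84 - 55) = 15*(-139) = -2085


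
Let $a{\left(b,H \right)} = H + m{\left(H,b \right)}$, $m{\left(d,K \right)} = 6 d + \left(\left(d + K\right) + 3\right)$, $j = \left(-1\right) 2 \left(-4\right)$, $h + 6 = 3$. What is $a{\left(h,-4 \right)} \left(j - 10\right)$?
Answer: $64$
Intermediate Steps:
$h = -3$ ($h = -6 + 3 = -3$)
$j = 8$ ($j = \left(-2\right) \left(-4\right) = 8$)
$m{\left(d,K \right)} = 3 + K + 7 d$ ($m{\left(d,K \right)} = 6 d + \left(\left(K + d\right) + 3\right) = 6 d + \left(3 + K + d\right) = 3 + K + 7 d$)
$a{\left(b,H \right)} = 3 + b + 8 H$ ($a{\left(b,H \right)} = H + \left(3 + b + 7 H\right) = 3 + b + 8 H$)
$a{\left(h,-4 \right)} \left(j - 10\right) = \left(3 - 3 + 8 \left(-4\right)\right) \left(8 - 10\right) = \left(3 - 3 - 32\right) \left(-2\right) = \left(-32\right) \left(-2\right) = 64$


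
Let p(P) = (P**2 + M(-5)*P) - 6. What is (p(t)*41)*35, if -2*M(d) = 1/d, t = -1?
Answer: -14637/2 ≈ -7318.5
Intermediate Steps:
M(d) = -1/(2*d)
p(P) = -6 + P**2 + P/10 (p(P) = (P**2 + (-1/2/(-5))*P) - 6 = (P**2 + (-1/2*(-1/5))*P) - 6 = (P**2 + P/10) - 6 = -6 + P**2 + P/10)
(p(t)*41)*35 = ((-6 + (-1)**2 + (1/10)*(-1))*41)*35 = ((-6 + 1 - 1/10)*41)*35 = -51/10*41*35 = -2091/10*35 = -14637/2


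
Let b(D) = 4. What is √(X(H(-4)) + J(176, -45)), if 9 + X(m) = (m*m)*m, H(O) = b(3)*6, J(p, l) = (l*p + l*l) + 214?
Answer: 7*√166 ≈ 90.189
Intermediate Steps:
J(p, l) = 214 + l² + l*p (J(p, l) = (l*p + l²) + 214 = (l² + l*p) + 214 = 214 + l² + l*p)
H(O) = 24 (H(O) = 4*6 = 24)
X(m) = -9 + m³ (X(m) = -9 + (m*m)*m = -9 + m²*m = -9 + m³)
√(X(H(-4)) + J(176, -45)) = √((-9 + 24³) + (214 + (-45)² - 45*176)) = √((-9 + 13824) + (214 + 2025 - 7920)) = √(13815 - 5681) = √8134 = 7*√166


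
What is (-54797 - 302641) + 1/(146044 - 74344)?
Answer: -25628304599/71700 ≈ -3.5744e+5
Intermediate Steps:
(-54797 - 302641) + 1/(146044 - 74344) = -357438 + 1/71700 = -25628304599/71700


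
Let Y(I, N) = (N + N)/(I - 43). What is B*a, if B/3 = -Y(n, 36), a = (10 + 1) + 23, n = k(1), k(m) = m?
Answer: 1224/7 ≈ 174.86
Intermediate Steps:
n = 1
a = 34 (a = 11 + 23 = 34)
Y(I, N) = 2*N/(-43 + I) (Y(I, N) = (2*N)/(-43 + I) = 2*N/(-43 + I))
B = 36/7 (B = 3*(-2*36/(-43 + 1)) = 3*(-2*36/(-42)) = 3*(-2*36*(-1)/42) = 3*(-1*(-12/7)) = 3*(12/7) = 36/7 ≈ 5.1429)
B*a = (36/7)*34 = 1224/7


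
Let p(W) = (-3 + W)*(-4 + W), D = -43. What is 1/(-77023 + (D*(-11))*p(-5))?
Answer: -1/42967 ≈ -2.3274e-5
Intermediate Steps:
p(W) = (-4 + W)*(-3 + W)
1/(-77023 + (D*(-11))*p(-5)) = 1/(-77023 + (-43*(-11))*(12 + (-5)**2 - 7*(-5))) = 1/(-77023 + 473*(12 + 25 + 35)) = 1/(-77023 + 473*72) = 1/(-77023 + 34056) = 1/(-42967) = -1/42967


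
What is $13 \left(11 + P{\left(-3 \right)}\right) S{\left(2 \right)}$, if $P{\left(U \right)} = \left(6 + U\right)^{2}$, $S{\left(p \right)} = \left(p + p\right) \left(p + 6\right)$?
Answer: $8320$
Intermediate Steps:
$S{\left(p \right)} = 2 p \left(6 + p\right)$
$13 \left(11 + P{\left(-3 \right)}\right) S{\left(2 \right)} = 13 \left(11 + \left(6 - 3\right)^{2}\right) 2 \cdot 2 \left(6 + 2\right) = 13 \left(11 + 3^{2}\right) 2 \cdot 2 \cdot 8 = 13 \left(11 + 9\right) 32 = 13 \cdot 20 \cdot 32 = 260 \cdot 32 = 8320$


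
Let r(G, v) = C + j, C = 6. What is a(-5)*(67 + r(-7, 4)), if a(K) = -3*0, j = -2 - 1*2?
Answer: 0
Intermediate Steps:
j = -4 (j = -2 - 2 = -4)
r(G, v) = 2 (r(G, v) = 6 - 4 = 2)
a(K) = 0
a(-5)*(67 + r(-7, 4)) = 0*(67 + 2) = 0*69 = 0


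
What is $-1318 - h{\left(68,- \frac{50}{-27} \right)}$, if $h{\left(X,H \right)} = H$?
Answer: $- \frac{35636}{27} \approx -1319.9$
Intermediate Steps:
$-1318 - h{\left(68,- \frac{50}{-27} \right)} = -1318 - - \frac{50}{-27} = -1318 - \left(-50\right) \left(- \frac{1}{27}\right) = -1318 - \frac{50}{27} = - \frac{35636}{27}$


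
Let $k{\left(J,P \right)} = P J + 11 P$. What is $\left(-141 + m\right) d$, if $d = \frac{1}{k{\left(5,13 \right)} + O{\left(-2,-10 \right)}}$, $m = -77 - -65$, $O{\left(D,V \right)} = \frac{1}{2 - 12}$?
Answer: $- \frac{170}{231} \approx -0.73593$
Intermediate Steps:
$O{\left(D,V \right)} = - \frac{1}{10}$ ($O{\left(D,V \right)} = \frac{1}{-10} = - \frac{1}{10}$)
$m = -12$ ($m = -77 + 65 = -12$)
$k{\left(J,P \right)} = 11 P + J P$ ($k{\left(J,P \right)} = J P + 11 P = 11 P + J P$)
$d = \frac{10}{2079}$ ($d = \frac{1}{13 \left(11 + 5\right) - \frac{1}{10}} = \frac{1}{13 \cdot 16 - \frac{1}{10}} = \frac{1}{208 - \frac{1}{10}} = \frac{1}{\frac{2079}{10}} = \frac{10}{2079} \approx 0.00481$)
$\left(-141 + m\right) d = \left(-141 - 12\right) \frac{10}{2079} = \left(-153\right) \frac{10}{2079} = - \frac{170}{231}$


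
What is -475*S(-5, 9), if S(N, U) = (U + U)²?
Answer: -153900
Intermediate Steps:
S(N, U) = 4*U² (S(N, U) = (2*U)² = 4*U²)
-475*S(-5, 9) = -1900*9² = -1900*81 = -475*324 = -153900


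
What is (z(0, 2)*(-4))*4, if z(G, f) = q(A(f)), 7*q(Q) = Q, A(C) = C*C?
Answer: -64/7 ≈ -9.1429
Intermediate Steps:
A(C) = C²
q(Q) = Q/7
z(G, f) = f²/7
(z(0, 2)*(-4))*4 = (((⅐)*2²)*(-4))*4 = (((⅐)*4)*(-4))*4 = ((4/7)*(-4))*4 = -16/7*4 = -64/7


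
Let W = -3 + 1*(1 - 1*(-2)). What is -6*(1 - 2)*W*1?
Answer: 0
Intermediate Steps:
W = 0 (W = -3 + 1*(1 + 2) = -3 + 1*3 = -3 + 3 = 0)
-6*(1 - 2)*W*1 = -6*(1 - 2)*0*1 = -(-6)*0*1 = -6*0*1 = 0*1 = 0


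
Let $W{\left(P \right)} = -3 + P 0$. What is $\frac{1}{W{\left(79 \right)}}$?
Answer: $- \frac{1}{3} \approx -0.33333$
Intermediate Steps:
$W{\left(P \right)} = -3$ ($W{\left(P \right)} = -3 + 0 = -3$)
$\frac{1}{W{\left(79 \right)}} = \frac{1}{-3} = - \frac{1}{3}$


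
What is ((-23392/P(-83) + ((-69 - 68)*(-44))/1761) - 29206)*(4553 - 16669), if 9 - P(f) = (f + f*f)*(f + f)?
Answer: 703952892638094632/1989586605 ≈ 3.5382e+8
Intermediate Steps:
P(f) = 9 - 2*f*(f + f**2) (P(f) = 9 - (f + f*f)*(f + f) = 9 - (f + f**2)*2*f = 9 - 2*f*(f + f**2))
((-23392/P(-83) + ((-69 - 68)*(-44))/1761) - 29206)*(4553 - 16669) = ((-23392/(9 - 2*(-83)**2 - 2*(-83)**3) + ((-69 - 68)*(-44))/1761) - 29206)*(4553 - 16669) = ((-23392/(9 - 2*6889 - 2*(-571787)) - 137*(-44)*(1/1761)) - 29206)*(-12116) = ((-23392/(9 - 13778 + 1143574) + 6028*(1/1761)) - 29206)*(-12116) = ((-23392/1129805 + 6028/1761) - 29206)*(-12116) = (6769271228/1989586605 - 29206)*(-12116) = -58101097114402/1989586605*(-12116) = 703952892638094632/1989586605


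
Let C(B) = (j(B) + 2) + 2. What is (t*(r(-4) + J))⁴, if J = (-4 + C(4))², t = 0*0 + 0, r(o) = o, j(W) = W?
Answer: 0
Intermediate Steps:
t = 0 (t = 0 + 0 = 0)
C(B) = 4 + B (C(B) = (B + 2) + 2 = (2 + B) + 2 = 4 + B)
J = 16 (J = (-4 + (4 + 4))² = (-4 + 8)² = 4² = 16)
(t*(r(-4) + J))⁴ = (0*(-4 + 16))⁴ = (0*12)⁴ = 0⁴ = 0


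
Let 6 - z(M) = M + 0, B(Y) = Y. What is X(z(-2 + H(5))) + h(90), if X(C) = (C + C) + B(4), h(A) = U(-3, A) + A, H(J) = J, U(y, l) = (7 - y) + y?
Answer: 107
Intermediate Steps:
U(y, l) = 7
h(A) = 7 + A
z(M) = 6 - M (z(M) = 6 - (M + 0) = 6 - M)
X(C) = 4 + 2*C (X(C) = (C + C) + 4 = 2*C + 4 = 4 + 2*C)
X(z(-2 + H(5))) + h(90) = (4 + 2*(6 - (-2 + 5))) + (7 + 90) = (4 + 2*(6 - 1*3)) + 97 = (4 + 2*(6 - 3)) + 97 = (4 + 2*3) + 97 = (4 + 6) + 97 = 10 + 97 = 107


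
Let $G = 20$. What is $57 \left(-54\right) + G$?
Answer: $-3058$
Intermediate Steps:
$57 \left(-54\right) + G = 57 \left(-54\right) + 20 = -3078 + 20 = -3058$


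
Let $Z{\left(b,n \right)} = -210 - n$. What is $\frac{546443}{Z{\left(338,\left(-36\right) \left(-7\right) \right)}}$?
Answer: $- \frac{546443}{462} \approx -1182.8$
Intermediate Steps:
$\frac{546443}{Z{\left(338,\left(-36\right) \left(-7\right) \right)}} = \frac{546443}{-210 - \left(-36\right) \left(-7\right)} = \frac{546443}{-210 - 252} = \frac{546443}{-462} = 546443 \left(- \frac{1}{462}\right) = - \frac{546443}{462}$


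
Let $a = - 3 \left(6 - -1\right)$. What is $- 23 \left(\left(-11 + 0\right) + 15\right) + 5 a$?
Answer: $-197$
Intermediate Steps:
$a = -21$ ($a = - 3 \left(6 + 1\right) = \left(-3\right) 7 = -21$)
$- 23 \left(\left(-11 + 0\right) + 15\right) + 5 a = - 23 \left(\left(-11 + 0\right) + 15\right) + 5 \left(-21\right) = - 23 \left(-11 + 15\right) - 105 = \left(-23\right) 4 - 105 = -92 - 105 = -197$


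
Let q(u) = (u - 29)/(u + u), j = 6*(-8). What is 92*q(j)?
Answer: 1771/24 ≈ 73.792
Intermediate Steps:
j = -48
q(u) = (-29 + u)/(2*u) (q(u) = (-29 + u)/((2*u)) = (-29 + u)*(1/(2*u)) = (-29 + u)/(2*u))
92*q(j) = 92*((½)*(-29 - 48)/(-48)) = 92*((½)*(-1/48)*(-77)) = 92*(77/96) = 1771/24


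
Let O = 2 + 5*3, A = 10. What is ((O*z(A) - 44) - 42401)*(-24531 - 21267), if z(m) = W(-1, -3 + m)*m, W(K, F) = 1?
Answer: 1936110450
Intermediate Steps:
z(m) = m (z(m) = 1*m = m)
O = 17 (O = 2 + 15 = 17)
((O*z(A) - 44) - 42401)*(-24531 - 21267) = ((17*10 - 44) - 42401)*(-24531 - 21267) = ((170 - 44) - 42401)*(-45798) = (126 - 42401)*(-45798) = -42275*(-45798) = 1936110450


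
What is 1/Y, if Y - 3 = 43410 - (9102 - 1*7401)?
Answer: 1/41712 ≈ 2.3974e-5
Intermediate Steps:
Y = 41712 (Y = 3 + (43410 - (9102 - 1*7401)) = 3 + (43410 - (9102 - 7401)) = 3 + (43410 - 1*1701) = 3 + (43410 - 1701) = 3 + 41709 = 41712)
1/Y = 1/41712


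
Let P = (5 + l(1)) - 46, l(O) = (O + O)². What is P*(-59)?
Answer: 2183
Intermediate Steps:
l(O) = 4*O² (l(O) = (2*O)² = 4*O²)
P = -37 (P = (5 + 4*1²) - 46 = (5 + 4*1) - 46 = (5 + 4) - 46 = 9 - 46 = -37)
P*(-59) = -37*(-59) = 2183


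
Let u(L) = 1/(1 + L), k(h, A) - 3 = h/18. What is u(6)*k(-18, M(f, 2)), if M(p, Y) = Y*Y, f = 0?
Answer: 2/7 ≈ 0.28571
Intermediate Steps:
M(p, Y) = Y²
k(h, A) = 3 + h/18
u(6)*k(-18, M(f, 2)) = (3 + (1/18)*(-18))/(1 + 6) = (3 - 1)/7 = (⅐)*2 = 2/7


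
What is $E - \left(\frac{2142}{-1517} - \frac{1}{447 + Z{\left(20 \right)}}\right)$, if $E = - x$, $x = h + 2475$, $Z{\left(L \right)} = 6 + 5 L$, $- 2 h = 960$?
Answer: $- \frac{1672421452}{838901} \approx -1993.6$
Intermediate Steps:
$h = -480$ ($h = \left(- \frac{1}{2}\right) 960 = -480$)
$x = 1995$ ($x = -480 + 2475 = 1995$)
$E = -1995$ ($E = \left(-1\right) 1995 = -1995$)
$E - \left(\frac{2142}{-1517} - \frac{1}{447 + Z{\left(20 \right)}}\right) = -1995 - \left(\frac{2142}{-1517} - \frac{1}{447 + \left(6 + 5 \cdot 20\right)}\right) = -1995 - \left(2142 \left(- \frac{1}{1517}\right) - \frac{1}{447 + \left(6 + 100\right)}\right) = -1995 - \left(- \frac{2142}{1517} - \frac{1}{447 + 106}\right) = -1995 - \left(- \frac{2142}{1517} - \frac{1}{553}\right) = -1995 - - \frac{1186043}{838901} = -1995 + \frac{1186043}{838901} = - \frac{1672421452}{838901}$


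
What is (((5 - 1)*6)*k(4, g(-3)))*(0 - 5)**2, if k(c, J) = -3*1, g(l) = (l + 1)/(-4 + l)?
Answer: -1800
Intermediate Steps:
g(l) = (1 + l)/(-4 + l)
k(c, J) = -3
(((5 - 1)*6)*k(4, g(-3)))*(0 - 5)**2 = (((5 - 1)*6)*(-3))*(0 - 5)**2 = ((4*6)*(-3))*(-5)**2 = (24*(-3))*25 = -72*25 = -1800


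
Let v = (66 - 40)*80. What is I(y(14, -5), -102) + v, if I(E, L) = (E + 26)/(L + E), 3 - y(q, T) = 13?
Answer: 14559/7 ≈ 2079.9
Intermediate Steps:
y(q, T) = -10 (y(q, T) = 3 - 1*13 = 3 - 13 = -10)
I(E, L) = (26 + E)/(E + L)
v = 2080 (v = 26*80 = 2080)
I(y(14, -5), -102) + v = (26 - 10)/(-10 - 102) + 2080 = 16/(-112) + 2080 = -1/112*16 + 2080 = -1/7 + 2080 = 14559/7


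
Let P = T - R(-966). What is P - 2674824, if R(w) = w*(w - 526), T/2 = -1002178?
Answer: -6120452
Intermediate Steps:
T = -2004356 (T = 2*(-1002178) = -2004356)
R(w) = w*(-526 + w)
P = -3445628 (P = -2004356 - (-966)*(-526 - 966) = -2004356 - (-966)*(-1492) = -2004356 - 1*1441272 = -2004356 - 1441272 = -3445628)
P - 2674824 = -3445628 - 2674824 = -6120452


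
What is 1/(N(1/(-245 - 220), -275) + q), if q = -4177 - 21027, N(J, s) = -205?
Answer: -1/25409 ≈ -3.9356e-5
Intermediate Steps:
q = -25204
1/(N(1/(-245 - 220), -275) + q) = 1/(-205 - 25204) = 1/(-25409) = -1/25409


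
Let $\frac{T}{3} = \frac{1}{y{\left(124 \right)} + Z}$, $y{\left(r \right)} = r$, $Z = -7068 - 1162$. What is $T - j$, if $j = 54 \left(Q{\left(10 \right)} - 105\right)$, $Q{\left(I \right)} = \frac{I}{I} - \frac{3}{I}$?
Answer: $\frac{76091017}{13510} \approx 5632.2$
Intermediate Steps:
$Z = -8230$ ($Z = -7068 - 1162 = -8230$)
$Q{\left(I \right)} = 1 - \frac{3}{I}$
$T = - \frac{1}{2702}$ ($T = \frac{3}{124 - 8230} = \frac{3}{-8106} = 3 \left(- \frac{1}{8106}\right) = - \frac{1}{2702} \approx -0.0003701$)
$j = - \frac{28161}{5}$ ($j = 54 \left(\frac{-3 + 10}{10} - 105\right) = 54 \left(\frac{1}{10} \cdot 7 - 105\right) = 54 \left(\frac{7}{10} - 105\right) = 54 \left(- \frac{1043}{10}\right) = - \frac{28161}{5} \approx -5632.2$)
$T - j = - \frac{1}{2702} - - \frac{28161}{5} = - \frac{1}{2702} + \frac{28161}{5} = \frac{76091017}{13510}$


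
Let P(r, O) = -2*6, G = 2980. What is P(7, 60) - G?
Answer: -2992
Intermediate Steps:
P(r, O) = -12
P(7, 60) - G = -12 - 1*2980 = -12 - 2980 = -2992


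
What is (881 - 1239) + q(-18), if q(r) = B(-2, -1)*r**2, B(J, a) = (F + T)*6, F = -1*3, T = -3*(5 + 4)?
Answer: -58678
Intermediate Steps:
T = -27 (T = -3*9 = -27)
F = -3
B(J, a) = -180 (B(J, a) = (-3 - 27)*6 = -30*6 = -180)
q(r) = -180*r**2
(881 - 1239) + q(-18) = (881 - 1239) - 180*(-18)**2 = -358 - 180*324 = -358 - 58320 = -58678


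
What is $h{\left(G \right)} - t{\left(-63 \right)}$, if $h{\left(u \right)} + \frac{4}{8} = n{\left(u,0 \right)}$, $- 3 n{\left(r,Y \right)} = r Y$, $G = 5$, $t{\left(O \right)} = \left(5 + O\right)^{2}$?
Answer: $- \frac{6729}{2} \approx -3364.5$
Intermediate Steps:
$n{\left(r,Y \right)} = - \frac{Y r}{3}$ ($n{\left(r,Y \right)} = - \frac{r Y}{3} = - \frac{Y r}{3}$)
$h{\left(u \right)} = - \frac{1}{2}$ ($h{\left(u \right)} = - \frac{1}{2} - 0 u = - \frac{1}{2} + 0 = - \frac{1}{2}$)
$h{\left(G \right)} - t{\left(-63 \right)} = - \frac{1}{2} - \left(5 - 63\right)^{2} = - \frac{1}{2} - \left(-58\right)^{2} = - \frac{1}{2} - 3364 = - \frac{6729}{2}$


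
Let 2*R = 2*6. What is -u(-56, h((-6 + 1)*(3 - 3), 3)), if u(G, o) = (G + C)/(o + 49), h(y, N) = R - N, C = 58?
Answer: -1/26 ≈ -0.038462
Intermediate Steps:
R = 6 (R = (2*6)/2 = (1/2)*12 = 6)
h(y, N) = 6 - N
u(G, o) = (58 + G)/(49 + o) (u(G, o) = (G + 58)/(o + 49) = (58 + G)/(49 + o))
-u(-56, h((-6 + 1)*(3 - 3), 3)) = -(58 - 56)/(49 + (6 - 1*3)) = -2/(49 + (6 - 3)) = -2/(49 + 3) = -2/52 = -1*1/26 = -1/26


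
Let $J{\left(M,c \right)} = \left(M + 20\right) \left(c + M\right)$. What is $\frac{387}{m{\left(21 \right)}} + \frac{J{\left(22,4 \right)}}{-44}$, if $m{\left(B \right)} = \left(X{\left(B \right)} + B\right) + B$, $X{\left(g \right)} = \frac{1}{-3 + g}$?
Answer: $- \frac{130035}{8327} \approx -15.616$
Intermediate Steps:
$J{\left(M,c \right)} = \left(20 + M\right) \left(M + c\right)$
$m{\left(B \right)} = \frac{1}{-3 + B} + 2 B$ ($m{\left(B \right)} = \left(\frac{1}{-3 + B} + B\right) + B = \left(B + \frac{1}{-3 + B}\right) + B = \frac{1}{-3 + B} + 2 B$)
$\frac{387}{m{\left(21 \right)}} + \frac{J{\left(22,4 \right)}}{-44} = \frac{387}{\frac{1}{-3 + 21} \left(1 + 2 \cdot 21 \left(-3 + 21\right)\right)} + \frac{22^{2} + 20 \cdot 22 + 20 \cdot 4 + 22 \cdot 4}{-44} = \frac{387}{\frac{1}{18} \left(1 + 2 \cdot 21 \cdot 18\right)} + \left(484 + 440 + 80 + 88\right) \left(- \frac{1}{44}\right) = \frac{387}{\frac{1}{18} \left(1 + 756\right)} + 1092 \left(- \frac{1}{44}\right) = \frac{387}{\frac{1}{18} \cdot 757} - \frac{273}{11} = \frac{387}{\frac{757}{18}} - \frac{273}{11} = 387 \cdot \frac{18}{757} - \frac{273}{11} = \frac{6966}{757} - \frac{273}{11} = - \frac{130035}{8327}$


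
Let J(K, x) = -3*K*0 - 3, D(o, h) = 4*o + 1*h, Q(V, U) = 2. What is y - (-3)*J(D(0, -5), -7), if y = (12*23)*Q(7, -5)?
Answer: 543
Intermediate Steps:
D(o, h) = h + 4*o (D(o, h) = 4*o + h = h + 4*o)
J(K, x) = -3 (J(K, x) = -3*0 - 3 = 0 - 3 = -3)
y = 552 (y = (12*23)*2 = 276*2 = 552)
y - (-3)*J(D(0, -5), -7) = 552 - (-3)*(-3) = 552 - 1*9 = 552 - 9 = 543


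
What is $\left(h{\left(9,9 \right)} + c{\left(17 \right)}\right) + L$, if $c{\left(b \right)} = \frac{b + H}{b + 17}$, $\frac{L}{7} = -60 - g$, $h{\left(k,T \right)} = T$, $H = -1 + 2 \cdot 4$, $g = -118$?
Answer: $\frac{7067}{17} \approx 415.71$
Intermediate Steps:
$H = 7$ ($H = -1 + 8 = 7$)
$L = 406$ ($L = 7 \left(-60 - -118\right) = 7 \left(-60 + 118\right) = 7 \cdot 58 = 406$)
$c{\left(b \right)} = \frac{7 + b}{17 + b}$ ($c{\left(b \right)} = \frac{b + 7}{b + 17} = \frac{7 + b}{17 + b}$)
$\left(h{\left(9,9 \right)} + c{\left(17 \right)}\right) + L = \left(9 + \frac{7 + 17}{17 + 17}\right) + 406 = \left(9 + \frac{1}{34} \cdot 24\right) + 406 = \left(9 + \frac{12}{17}\right) + 406 = \frac{165}{17} + 406 = \frac{7067}{17}$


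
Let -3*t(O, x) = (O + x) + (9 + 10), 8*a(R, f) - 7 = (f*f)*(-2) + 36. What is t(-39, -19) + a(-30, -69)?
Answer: -9375/8 ≈ -1171.9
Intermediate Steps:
a(R, f) = 43/8 - f**2/4 (a(R, f) = 7/8 + ((f*f)*(-2) + 36)/8 = 7/8 + (f**2*(-2) + 36)/8 = 7/8 + (-2*f**2 + 36)/8 = 7/8 + (36 - 2*f**2)/8 = 7/8 + (9/2 - f**2/4) = 43/8 - f**2/4)
t(O, x) = -19/3 - O/3 - x/3 (t(O, x) = -((O + x) + (9 + 10))/3 = -((O + x) + 19)/3 = -(19 + O + x)/3 = -19/3 - O/3 - x/3)
t(-39, -19) + a(-30, -69) = (-19/3 - 1/3*(-39) - 1/3*(-19)) + (43/8 - 1/4*(-69)**2) = (-19/3 + 13 + 19/3) + (43/8 - 1/4*4761) = 13 + (43/8 - 4761/4) = 13 - 9479/8 = -9375/8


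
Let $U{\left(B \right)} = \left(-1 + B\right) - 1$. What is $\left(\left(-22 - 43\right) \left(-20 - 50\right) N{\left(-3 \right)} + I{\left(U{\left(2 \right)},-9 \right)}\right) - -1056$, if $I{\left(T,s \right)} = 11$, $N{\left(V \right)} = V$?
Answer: $-12583$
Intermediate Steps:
$U{\left(B \right)} = -2 + B$
$\left(\left(-22 - 43\right) \left(-20 - 50\right) N{\left(-3 \right)} + I{\left(U{\left(2 \right)},-9 \right)}\right) - -1056 = \left(\left(-22 - 43\right) \left(-20 - 50\right) \left(-3\right) + 11\right) - -1056 = \left(\left(-65\right) \left(-70\right) \left(-3\right) + 11\right) + 1056 = \left(4550 \left(-3\right) + 11\right) + 1056 = \left(-13650 + 11\right) + 1056 = -13639 + 1056 = -12583$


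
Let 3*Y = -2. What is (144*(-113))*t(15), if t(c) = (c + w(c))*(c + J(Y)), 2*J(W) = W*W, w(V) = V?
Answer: -7430880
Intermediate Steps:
Y = -⅔ (Y = (⅓)*(-2) = -⅔ ≈ -0.66667)
J(W) = W²/2 (J(W) = (W*W)/2 = W²/2)
t(c) = 2*c*(2/9 + c) (t(c) = (c + c)*(c + (-⅔)²/2) = (2*c)*(c + (½)*(4/9)) = (2*c)*(c + 2/9) = (2*c)*(2/9 + c) = 2*c*(2/9 + c))
(144*(-113))*t(15) = (144*(-113))*((2/9)*15*(2 + 9*15)) = -3616*15*(2 + 135) = -3616*15*137 = -16272*1370/3 = -7430880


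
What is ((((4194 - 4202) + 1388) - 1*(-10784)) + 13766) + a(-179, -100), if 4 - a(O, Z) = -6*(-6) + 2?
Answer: 25896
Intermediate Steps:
a(O, Z) = -34 (a(O, Z) = 4 - (-6*(-6) + 2) = 4 - (36 + 2) = 4 - 1*38 = 4 - 38 = -34)
((((4194 - 4202) + 1388) - 1*(-10784)) + 13766) + a(-179, -100) = ((((4194 - 4202) + 1388) - 1*(-10784)) + 13766) - 34 = (((-8 + 1388) + 10784) + 13766) - 34 = ((1380 + 10784) + 13766) - 34 = (12164 + 13766) - 34 = 25930 - 34 = 25896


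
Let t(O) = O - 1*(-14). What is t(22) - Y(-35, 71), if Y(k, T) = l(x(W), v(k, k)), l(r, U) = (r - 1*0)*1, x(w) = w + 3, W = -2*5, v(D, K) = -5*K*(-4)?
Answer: 43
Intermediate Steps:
v(D, K) = 20*K
t(O) = 14 + O (t(O) = O + 14 = 14 + O)
W = -10
x(w) = 3 + w
l(r, U) = r (l(r, U) = (r + 0)*1 = r*1 = r)
Y(k, T) = -7 (Y(k, T) = 3 - 10 = -7)
t(22) - Y(-35, 71) = (14 + 22) - 1*(-7) = 36 + 7 = 43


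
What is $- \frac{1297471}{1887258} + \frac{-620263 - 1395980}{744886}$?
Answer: $- \frac{1192909678750}{351448015647} \approx -3.3943$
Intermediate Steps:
$- \frac{1297471}{1887258} + \frac{-620263 - 1395980}{744886} = \left(-1297471\right) \frac{1}{1887258} + \left(-620263 - 1395980\right) \frac{1}{744886} = - \frac{1297471}{1887258} - \frac{2016243}{744886} = - \frac{1192909678750}{351448015647}$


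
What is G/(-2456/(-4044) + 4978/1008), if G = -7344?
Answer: -1247363712/941945 ≈ -1324.2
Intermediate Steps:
G/(-2456/(-4044) + 4978/1008) = -7344/(-2456/(-4044) + 4978/1008) = -7344/(-2456*(-1/4044) + 4978*(1/1008)) = -7344/(614/1011 + 2489/504) = -7344/941945/169848 = -7344*169848/941945 = -1247363712/941945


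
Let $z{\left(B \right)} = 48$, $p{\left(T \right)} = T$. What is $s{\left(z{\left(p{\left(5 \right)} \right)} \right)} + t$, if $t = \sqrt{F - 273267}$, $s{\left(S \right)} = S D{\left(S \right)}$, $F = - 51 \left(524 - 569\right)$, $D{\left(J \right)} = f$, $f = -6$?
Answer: $-288 + 6 i \sqrt{7527} \approx -288.0 + 520.55 i$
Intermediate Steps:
$D{\left(J \right)} = -6$
$F = 2295$ ($F = \left(-51\right) \left(-45\right) = 2295$)
$s{\left(S \right)} = - 6 S$ ($s{\left(S \right)} = S \left(-6\right) = - 6 S$)
$t = 6 i \sqrt{7527}$ ($t = \sqrt{2295 - 273267} = \sqrt{-270972} = 6 i \sqrt{7527} \approx 520.55 i$)
$s{\left(z{\left(p{\left(5 \right)} \right)} \right)} + t = \left(-6\right) 48 + 6 i \sqrt{7527} = -288 + 6 i \sqrt{7527}$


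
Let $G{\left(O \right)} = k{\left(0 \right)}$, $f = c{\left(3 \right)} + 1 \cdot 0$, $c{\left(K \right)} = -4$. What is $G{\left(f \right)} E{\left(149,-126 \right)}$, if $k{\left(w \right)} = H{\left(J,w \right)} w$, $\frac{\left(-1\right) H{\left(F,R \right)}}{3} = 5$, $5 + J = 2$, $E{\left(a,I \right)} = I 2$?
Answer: $0$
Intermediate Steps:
$E{\left(a,I \right)} = 2 I$
$J = -3$ ($J = -5 + 2 = -3$)
$H{\left(F,R \right)} = -15$ ($H{\left(F,R \right)} = \left(-3\right) 5 = -15$)
$f = -4$ ($f = -4 + 1 \cdot 0 = -4 + 0 = -4$)
$k{\left(w \right)} = - 15 w$
$G{\left(O \right)} = 0$ ($G{\left(O \right)} = \left(-15\right) 0 = 0$)
$G{\left(f \right)} E{\left(149,-126 \right)} = 0 \cdot 2 \left(-126\right) = 0 \left(-252\right) = 0$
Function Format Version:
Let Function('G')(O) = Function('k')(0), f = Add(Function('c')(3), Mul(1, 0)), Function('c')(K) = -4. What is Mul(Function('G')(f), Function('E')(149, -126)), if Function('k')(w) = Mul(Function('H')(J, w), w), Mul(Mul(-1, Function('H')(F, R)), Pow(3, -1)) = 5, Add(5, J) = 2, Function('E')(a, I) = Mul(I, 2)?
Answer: 0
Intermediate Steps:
Function('E')(a, I) = Mul(2, I)
J = -3 (J = Add(-5, 2) = -3)
Function('H')(F, R) = -15 (Function('H')(F, R) = Mul(-3, 5) = -15)
f = -4 (f = Add(-4, Mul(1, 0)) = Add(-4, 0) = -4)
Function('k')(w) = Mul(-15, w)
Function('G')(O) = 0 (Function('G')(O) = Mul(-15, 0) = 0)
Mul(Function('G')(f), Function('E')(149, -126)) = Mul(0, Mul(2, -126)) = Mul(0, -252) = 0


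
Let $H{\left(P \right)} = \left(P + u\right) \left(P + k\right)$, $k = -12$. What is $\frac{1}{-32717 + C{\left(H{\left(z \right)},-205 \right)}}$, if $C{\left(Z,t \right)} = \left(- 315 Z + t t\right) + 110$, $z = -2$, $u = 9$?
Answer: $\frac{1}{40288} \approx 2.4821 \cdot 10^{-5}$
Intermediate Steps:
$H{\left(P \right)} = \left(-12 + P\right) \left(9 + P\right)$ ($H{\left(P \right)} = \left(P + 9\right) \left(P - 12\right) = \left(9 + P\right) \left(-12 + P\right) = \left(-12 + P\right) \left(9 + P\right)$)
$C{\left(Z,t \right)} = 110 + t^{2} - 315 Z$ ($C{\left(Z,t \right)} = \left(- 315 Z + t^{2}\right) + 110 = \left(t^{2} - 315 Z\right) + 110 = 110 + t^{2} - 315 Z$)
$\frac{1}{-32717 + C{\left(H{\left(z \right)},-205 \right)}} = \frac{1}{-32717 + \left(110 + \left(-205\right)^{2} - 315 \left(-108 + \left(-2\right)^{2} - -6\right)\right)} = \frac{1}{-32717 + \left(110 + 42025 - 315 \left(-108 + 4 + 6\right)\right)} = \frac{1}{-32717 + \left(110 + 42025 - -30870\right)} = \frac{1}{-32717 + \left(110 + 42025 + 30870\right)} = \frac{1}{-32717 + 73005} = \frac{1}{40288}$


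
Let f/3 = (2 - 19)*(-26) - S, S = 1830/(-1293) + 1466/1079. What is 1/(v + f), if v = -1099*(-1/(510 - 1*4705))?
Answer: 1950880555/2586688066319 ≈ 0.00075420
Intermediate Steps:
S = -26344/465049 (S = 1830*(-1/1293) + 1466*(1/1079) = -610/431 + 1466/1079 = -26344/465049 ≈ -0.056648)
f = 616734006/465049 (f = 3*((2 - 19)*(-26) - 1*(-26344/465049)) = 3*(-17*(-26) + 26344/465049) = 3*(442 + 26344/465049) = 3*(205578002/465049) = 616734006/465049 ≈ 1326.2)
v = -1099/4195 (v = -1099*(-1/(510 - 4705)) = -1099/((-1*(-4195))) = -1099/4195 ≈ -0.26198)
1/(v + f) = 1/(-1099/4195 + 616734006/465049) = 1/(2586688066319/1950880555) = 1950880555/2586688066319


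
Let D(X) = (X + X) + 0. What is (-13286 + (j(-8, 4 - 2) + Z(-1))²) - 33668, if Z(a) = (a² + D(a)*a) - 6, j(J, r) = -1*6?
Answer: -46873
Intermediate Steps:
j(J, r) = -6
D(X) = 2*X (D(X) = 2*X + 0 = 2*X)
Z(a) = -6 + 3*a² (Z(a) = (a² + (2*a)*a) - 6 = (a² + 2*a²) - 6 = 3*a² - 6 = -6 + 3*a²)
(-13286 + (j(-8, 4 - 2) + Z(-1))²) - 33668 = (-13286 + (-6 + (-6 + 3*(-1)²))²) - 33668 = (-13286 + (-6 + (-6 + 3*1))²) - 33668 = (-13286 + (-6 + (-6 + 3))²) - 33668 = (-13286 + (-6 - 3)²) - 33668 = (-13286 + (-9)²) - 33668 = (-13286 + 81) - 33668 = -13205 - 33668 = -46873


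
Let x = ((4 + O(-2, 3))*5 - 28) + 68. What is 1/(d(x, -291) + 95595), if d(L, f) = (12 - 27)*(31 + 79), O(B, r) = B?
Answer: 1/93945 ≈ 1.0645e-5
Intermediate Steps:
x = 50 (x = ((4 - 2)*5 - 28) + 68 = (2*5 - 28) + 68 = (10 - 28) + 68 = -18 + 68 = 50)
d(L, f) = -1650 (d(L, f) = -15*110 = -1650)
1/(d(x, -291) + 95595) = 1/(-1650 + 95595) = 1/93945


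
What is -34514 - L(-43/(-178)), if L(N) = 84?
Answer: -34598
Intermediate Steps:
-34514 - L(-43/(-178)) = -34514 - 1*84 = -34514 - 84 = -34598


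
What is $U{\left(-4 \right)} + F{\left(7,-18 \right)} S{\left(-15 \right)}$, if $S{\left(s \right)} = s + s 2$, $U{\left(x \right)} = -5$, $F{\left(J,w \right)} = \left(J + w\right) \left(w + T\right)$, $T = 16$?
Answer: $-995$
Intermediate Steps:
$F{\left(J,w \right)} = \left(16 + w\right) \left(J + w\right)$ ($F{\left(J,w \right)} = \left(J + w\right) \left(w + 16\right) = \left(J + w\right) \left(16 + w\right) = \left(16 + w\right) \left(J + w\right)$)
$S{\left(s \right)} = 3 s$ ($S{\left(s \right)} = s + 2 s = 3 s$)
$U{\left(-4 \right)} + F{\left(7,-18 \right)} S{\left(-15 \right)} = -5 + \left(\left(-18\right)^{2} + 16 \cdot 7 + 16 \left(-18\right) + 7 \left(-18\right)\right) 3 \left(-15\right) = -5 + \left(324 + 112 - 288 - 126\right) \left(-45\right) = -5 + 22 \left(-45\right) = -5 - 990 = -995$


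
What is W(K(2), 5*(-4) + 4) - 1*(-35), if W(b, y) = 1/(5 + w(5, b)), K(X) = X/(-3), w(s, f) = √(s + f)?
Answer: 2185/62 - √39/62 ≈ 35.141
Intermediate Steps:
w(s, f) = √(f + s)
K(X) = -X/3
W(b, y) = 1/(5 + √(5 + b)) (W(b, y) = 1/(5 + √(b + 5)) = 1/(5 + √(5 + b)))
W(K(2), 5*(-4) + 4) - 1*(-35) = 1/(5 + √(5 - ⅓*2)) - 1*(-35) = 1/(5 + √(5 - ⅔)) + 35 = 1/(5 + √(13/3)) + 35 = 1/(5 + √39/3) + 35 = 35 + 1/(5 + √39/3)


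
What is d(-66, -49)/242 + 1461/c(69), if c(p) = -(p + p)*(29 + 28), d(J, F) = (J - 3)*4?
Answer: -420763/317262 ≈ -1.3262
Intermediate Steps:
d(J, F) = -12 + 4*J (d(J, F) = (-3 + J)*4 = -12 + 4*J)
c(p) = -114*p (c(p) = -2*p*57 = -114*p)
d(-66, -49)/242 + 1461/c(69) = (-12 + 4*(-66))/242 + 1461/((-114*69)) = (-12 - 264)*(1/242) + 1461/(-7866) = -276*1/242 + 1461*(-1/7866) = -138/121 - 487/2622 = -420763/317262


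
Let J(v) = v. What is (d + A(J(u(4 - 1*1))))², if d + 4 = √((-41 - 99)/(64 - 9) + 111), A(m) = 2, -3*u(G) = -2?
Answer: (-22 + √13123)²/121 ≈ 70.798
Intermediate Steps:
u(G) = ⅔ (u(G) = -⅓*(-2) = ⅔)
d = -4 + √13123/11 (d = -4 + √((-41 - 99)/(64 - 9) + 111) = -4 + √(-140/55 + 111) = -4 + √(-140*1/55 + 111) = -4 + √(-28/11 + 111) = -4 + √(1193/11) = -4 + √13123/11 ≈ 6.4142)
(d + A(J(u(4 - 1*1))))² = ((-4 + √13123/11) + 2)² = (-2 + √13123/11)²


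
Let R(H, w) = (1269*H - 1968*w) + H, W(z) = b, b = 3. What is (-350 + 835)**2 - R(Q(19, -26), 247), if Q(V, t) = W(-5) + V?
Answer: 693381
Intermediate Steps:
W(z) = 3
Q(V, t) = 3 + V
R(H, w) = -1968*w + 1270*H (R(H, w) = (-1968*w + 1269*H) + H = -1968*w + 1270*H)
(-350 + 835)**2 - R(Q(19, -26), 247) = (-350 + 835)**2 - (-1968*247 + 1270*(3 + 19)) = 485**2 - (-486096 + 1270*22) = 235225 - (-486096 + 27940) = 235225 - 1*(-458156) = 235225 + 458156 = 693381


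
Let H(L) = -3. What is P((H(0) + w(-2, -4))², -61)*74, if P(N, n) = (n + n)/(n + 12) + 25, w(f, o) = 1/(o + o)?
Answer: 99678/49 ≈ 2034.2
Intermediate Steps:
w(f, o) = 1/(2*o)
P(N, n) = 25 + 2*n/(12 + n) (P(N, n) = (2*n)/(12 + n) + 25 = 2*n/(12 + n) + 25 = 25 + 2*n/(12 + n))
P((H(0) + w(-2, -4))², -61)*74 = (3*(100 + 9*(-61))/(12 - 61))*74 = (3*(100 - 549)/(-49))*74 = (3*(-1/49)*(-449))*74 = (1347/49)*74 = 99678/49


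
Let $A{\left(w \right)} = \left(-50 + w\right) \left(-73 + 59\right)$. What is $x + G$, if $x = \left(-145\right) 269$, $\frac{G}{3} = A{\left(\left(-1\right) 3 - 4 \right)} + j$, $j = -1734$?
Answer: $-41813$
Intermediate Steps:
$A{\left(w \right)} = 700 - 14 w$ ($A{\left(w \right)} = \left(-50 + w\right) \left(-14\right) = 700 - 14 w$)
$G = -2808$ ($G = 3 \left(\left(700 - 14 \left(\left(-1\right) 3 - 4\right)\right) - 1734\right) = 3 \left(\left(700 - 14 \left(-3 - 4\right)\right) - 1734\right) = 3 \left(\left(700 - -98\right) - 1734\right) = 3 \left(\left(700 + 98\right) - 1734\right) = 3 \left(798 - 1734\right) = 3 \left(-936\right) = -2808$)
$x = -39005$
$x + G = -39005 - 2808 = -41813$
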